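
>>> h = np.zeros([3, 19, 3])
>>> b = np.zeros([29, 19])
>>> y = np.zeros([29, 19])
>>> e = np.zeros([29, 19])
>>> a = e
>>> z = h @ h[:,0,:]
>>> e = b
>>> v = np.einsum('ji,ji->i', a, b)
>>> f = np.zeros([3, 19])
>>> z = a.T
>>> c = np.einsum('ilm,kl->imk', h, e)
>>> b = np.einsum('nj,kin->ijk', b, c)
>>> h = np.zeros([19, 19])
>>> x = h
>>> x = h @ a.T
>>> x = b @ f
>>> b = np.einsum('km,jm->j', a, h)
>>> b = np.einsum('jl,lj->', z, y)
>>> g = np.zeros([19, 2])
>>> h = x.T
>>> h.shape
(19, 19, 3)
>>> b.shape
()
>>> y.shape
(29, 19)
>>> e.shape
(29, 19)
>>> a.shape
(29, 19)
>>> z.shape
(19, 29)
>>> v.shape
(19,)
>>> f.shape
(3, 19)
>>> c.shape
(3, 3, 29)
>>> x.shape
(3, 19, 19)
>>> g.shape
(19, 2)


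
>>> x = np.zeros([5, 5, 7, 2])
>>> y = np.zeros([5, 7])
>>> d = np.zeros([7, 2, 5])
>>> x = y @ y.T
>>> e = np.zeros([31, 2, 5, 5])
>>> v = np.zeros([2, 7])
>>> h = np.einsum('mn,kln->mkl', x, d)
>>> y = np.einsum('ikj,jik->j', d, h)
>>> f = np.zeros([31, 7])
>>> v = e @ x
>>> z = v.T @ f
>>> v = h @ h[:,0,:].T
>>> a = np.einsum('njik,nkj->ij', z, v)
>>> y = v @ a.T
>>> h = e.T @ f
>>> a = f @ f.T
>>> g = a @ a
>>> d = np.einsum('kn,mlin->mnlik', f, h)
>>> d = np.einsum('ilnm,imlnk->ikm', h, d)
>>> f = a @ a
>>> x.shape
(5, 5)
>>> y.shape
(5, 7, 2)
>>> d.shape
(5, 31, 7)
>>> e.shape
(31, 2, 5, 5)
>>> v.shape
(5, 7, 5)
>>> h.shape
(5, 5, 2, 7)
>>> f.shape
(31, 31)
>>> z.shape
(5, 5, 2, 7)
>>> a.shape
(31, 31)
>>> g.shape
(31, 31)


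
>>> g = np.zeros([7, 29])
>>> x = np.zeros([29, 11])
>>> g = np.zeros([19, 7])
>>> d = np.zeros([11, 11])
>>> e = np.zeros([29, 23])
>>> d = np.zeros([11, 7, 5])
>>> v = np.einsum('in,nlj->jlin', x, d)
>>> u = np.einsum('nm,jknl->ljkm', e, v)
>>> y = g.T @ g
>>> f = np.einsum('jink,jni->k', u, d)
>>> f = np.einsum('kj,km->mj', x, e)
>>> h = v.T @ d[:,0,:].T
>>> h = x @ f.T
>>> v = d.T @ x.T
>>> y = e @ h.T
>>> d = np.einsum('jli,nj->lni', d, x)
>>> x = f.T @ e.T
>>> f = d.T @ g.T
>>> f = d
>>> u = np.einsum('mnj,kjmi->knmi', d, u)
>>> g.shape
(19, 7)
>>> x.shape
(11, 29)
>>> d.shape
(7, 29, 5)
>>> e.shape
(29, 23)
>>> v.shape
(5, 7, 29)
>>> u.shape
(11, 29, 7, 23)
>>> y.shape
(29, 29)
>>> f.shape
(7, 29, 5)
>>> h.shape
(29, 23)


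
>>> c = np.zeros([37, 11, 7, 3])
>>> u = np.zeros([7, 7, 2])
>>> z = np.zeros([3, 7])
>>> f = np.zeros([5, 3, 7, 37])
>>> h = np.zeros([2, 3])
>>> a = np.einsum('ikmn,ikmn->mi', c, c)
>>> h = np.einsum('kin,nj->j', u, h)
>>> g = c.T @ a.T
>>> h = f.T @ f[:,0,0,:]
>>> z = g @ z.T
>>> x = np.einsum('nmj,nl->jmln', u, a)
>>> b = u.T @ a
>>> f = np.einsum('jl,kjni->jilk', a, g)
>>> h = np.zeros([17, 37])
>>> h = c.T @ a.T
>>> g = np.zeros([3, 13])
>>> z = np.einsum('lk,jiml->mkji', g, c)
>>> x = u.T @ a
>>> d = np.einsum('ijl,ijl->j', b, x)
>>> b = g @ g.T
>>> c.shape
(37, 11, 7, 3)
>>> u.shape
(7, 7, 2)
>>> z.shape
(7, 13, 37, 11)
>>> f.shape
(7, 7, 37, 3)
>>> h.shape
(3, 7, 11, 7)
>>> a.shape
(7, 37)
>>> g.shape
(3, 13)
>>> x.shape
(2, 7, 37)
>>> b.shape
(3, 3)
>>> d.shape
(7,)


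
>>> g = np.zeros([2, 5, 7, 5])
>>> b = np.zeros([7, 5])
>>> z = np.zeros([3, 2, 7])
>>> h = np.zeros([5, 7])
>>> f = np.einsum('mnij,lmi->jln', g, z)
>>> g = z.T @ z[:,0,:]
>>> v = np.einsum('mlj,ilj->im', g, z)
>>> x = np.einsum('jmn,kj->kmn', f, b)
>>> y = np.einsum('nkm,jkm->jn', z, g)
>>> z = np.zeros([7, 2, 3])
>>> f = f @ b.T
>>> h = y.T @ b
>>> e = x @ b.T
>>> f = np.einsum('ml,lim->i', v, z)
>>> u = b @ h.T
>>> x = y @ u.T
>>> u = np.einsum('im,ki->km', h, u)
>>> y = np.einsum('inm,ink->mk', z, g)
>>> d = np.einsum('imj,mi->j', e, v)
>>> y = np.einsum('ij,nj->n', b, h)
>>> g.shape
(7, 2, 7)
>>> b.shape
(7, 5)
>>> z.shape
(7, 2, 3)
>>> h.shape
(3, 5)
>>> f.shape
(2,)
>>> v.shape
(3, 7)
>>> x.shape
(7, 7)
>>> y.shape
(3,)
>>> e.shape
(7, 3, 7)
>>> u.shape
(7, 5)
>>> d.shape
(7,)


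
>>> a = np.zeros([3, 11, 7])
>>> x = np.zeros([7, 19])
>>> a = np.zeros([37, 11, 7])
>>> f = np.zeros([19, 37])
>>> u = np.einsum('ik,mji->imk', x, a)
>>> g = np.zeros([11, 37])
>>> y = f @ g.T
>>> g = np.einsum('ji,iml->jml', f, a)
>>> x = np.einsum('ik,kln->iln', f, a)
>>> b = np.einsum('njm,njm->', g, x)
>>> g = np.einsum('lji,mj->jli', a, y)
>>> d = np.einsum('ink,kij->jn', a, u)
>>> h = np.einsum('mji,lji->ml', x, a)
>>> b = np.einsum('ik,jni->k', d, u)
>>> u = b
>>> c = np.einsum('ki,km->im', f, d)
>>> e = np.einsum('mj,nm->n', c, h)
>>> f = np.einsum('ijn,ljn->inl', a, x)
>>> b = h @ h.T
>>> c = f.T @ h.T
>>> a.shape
(37, 11, 7)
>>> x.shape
(19, 11, 7)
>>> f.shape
(37, 7, 19)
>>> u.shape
(11,)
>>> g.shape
(11, 37, 7)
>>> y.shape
(19, 11)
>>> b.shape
(19, 19)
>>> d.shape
(19, 11)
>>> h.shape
(19, 37)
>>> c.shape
(19, 7, 19)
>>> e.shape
(19,)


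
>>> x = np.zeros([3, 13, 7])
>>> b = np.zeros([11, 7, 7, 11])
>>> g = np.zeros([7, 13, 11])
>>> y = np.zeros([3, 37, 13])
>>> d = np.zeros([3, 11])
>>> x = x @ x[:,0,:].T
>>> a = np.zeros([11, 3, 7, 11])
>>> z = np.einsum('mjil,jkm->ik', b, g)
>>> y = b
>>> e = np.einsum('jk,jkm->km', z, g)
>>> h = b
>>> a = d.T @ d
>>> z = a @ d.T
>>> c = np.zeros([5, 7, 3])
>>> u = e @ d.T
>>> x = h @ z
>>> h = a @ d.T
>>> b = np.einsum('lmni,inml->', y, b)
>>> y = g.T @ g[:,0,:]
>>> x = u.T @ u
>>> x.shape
(3, 3)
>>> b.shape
()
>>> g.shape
(7, 13, 11)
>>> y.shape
(11, 13, 11)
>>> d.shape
(3, 11)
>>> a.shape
(11, 11)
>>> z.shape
(11, 3)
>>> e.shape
(13, 11)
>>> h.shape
(11, 3)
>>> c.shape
(5, 7, 3)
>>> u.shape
(13, 3)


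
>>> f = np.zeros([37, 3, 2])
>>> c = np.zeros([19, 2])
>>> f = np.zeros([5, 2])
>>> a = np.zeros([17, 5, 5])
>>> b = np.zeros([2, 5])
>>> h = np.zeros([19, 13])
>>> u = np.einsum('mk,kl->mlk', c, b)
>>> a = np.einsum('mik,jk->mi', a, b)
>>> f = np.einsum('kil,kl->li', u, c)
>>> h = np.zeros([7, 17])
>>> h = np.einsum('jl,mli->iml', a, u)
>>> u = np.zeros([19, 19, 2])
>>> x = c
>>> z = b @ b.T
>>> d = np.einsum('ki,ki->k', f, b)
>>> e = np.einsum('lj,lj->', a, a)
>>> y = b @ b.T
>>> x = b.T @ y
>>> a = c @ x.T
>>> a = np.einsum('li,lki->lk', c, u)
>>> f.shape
(2, 5)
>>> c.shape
(19, 2)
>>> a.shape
(19, 19)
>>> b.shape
(2, 5)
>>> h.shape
(2, 19, 5)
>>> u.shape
(19, 19, 2)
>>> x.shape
(5, 2)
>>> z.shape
(2, 2)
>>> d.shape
(2,)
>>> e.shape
()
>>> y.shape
(2, 2)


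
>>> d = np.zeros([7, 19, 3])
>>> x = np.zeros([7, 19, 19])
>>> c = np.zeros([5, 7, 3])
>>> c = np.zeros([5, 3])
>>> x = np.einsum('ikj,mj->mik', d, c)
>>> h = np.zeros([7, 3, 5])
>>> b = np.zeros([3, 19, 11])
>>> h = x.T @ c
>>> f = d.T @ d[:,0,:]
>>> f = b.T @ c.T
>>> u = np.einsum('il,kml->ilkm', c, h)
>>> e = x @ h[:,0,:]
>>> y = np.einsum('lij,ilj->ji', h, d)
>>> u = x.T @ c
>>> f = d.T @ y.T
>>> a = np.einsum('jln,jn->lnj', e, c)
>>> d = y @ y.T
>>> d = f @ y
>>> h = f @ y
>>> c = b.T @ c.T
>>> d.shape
(3, 19, 7)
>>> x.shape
(5, 7, 19)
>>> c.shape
(11, 19, 5)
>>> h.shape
(3, 19, 7)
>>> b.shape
(3, 19, 11)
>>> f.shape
(3, 19, 3)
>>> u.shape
(19, 7, 3)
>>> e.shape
(5, 7, 3)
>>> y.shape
(3, 7)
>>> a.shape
(7, 3, 5)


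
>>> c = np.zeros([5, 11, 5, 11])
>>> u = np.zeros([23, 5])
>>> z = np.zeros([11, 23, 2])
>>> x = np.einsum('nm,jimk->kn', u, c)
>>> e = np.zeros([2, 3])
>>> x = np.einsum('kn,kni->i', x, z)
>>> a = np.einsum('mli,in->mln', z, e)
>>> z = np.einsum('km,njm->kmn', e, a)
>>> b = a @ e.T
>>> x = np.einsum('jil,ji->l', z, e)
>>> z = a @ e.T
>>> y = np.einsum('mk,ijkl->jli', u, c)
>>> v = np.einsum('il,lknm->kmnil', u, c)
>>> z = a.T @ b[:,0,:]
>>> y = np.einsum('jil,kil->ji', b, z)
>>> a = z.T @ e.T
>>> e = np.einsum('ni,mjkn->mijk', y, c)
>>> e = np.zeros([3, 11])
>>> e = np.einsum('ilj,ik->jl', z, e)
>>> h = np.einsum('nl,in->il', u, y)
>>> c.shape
(5, 11, 5, 11)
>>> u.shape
(23, 5)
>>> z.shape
(3, 23, 2)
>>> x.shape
(11,)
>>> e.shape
(2, 23)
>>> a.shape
(2, 23, 2)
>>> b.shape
(11, 23, 2)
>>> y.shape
(11, 23)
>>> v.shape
(11, 11, 5, 23, 5)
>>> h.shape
(11, 5)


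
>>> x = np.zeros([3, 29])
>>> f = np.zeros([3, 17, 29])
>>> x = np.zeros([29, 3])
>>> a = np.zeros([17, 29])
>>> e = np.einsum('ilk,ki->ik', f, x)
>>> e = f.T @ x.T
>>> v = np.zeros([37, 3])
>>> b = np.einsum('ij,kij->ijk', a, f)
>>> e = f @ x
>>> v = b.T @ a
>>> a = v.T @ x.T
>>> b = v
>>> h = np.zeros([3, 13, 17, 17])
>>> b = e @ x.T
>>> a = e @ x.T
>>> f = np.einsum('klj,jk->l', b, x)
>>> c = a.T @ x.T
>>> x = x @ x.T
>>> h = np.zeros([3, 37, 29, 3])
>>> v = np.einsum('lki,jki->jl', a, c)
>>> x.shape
(29, 29)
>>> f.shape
(17,)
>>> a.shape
(3, 17, 29)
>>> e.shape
(3, 17, 3)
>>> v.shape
(29, 3)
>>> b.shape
(3, 17, 29)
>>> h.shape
(3, 37, 29, 3)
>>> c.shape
(29, 17, 29)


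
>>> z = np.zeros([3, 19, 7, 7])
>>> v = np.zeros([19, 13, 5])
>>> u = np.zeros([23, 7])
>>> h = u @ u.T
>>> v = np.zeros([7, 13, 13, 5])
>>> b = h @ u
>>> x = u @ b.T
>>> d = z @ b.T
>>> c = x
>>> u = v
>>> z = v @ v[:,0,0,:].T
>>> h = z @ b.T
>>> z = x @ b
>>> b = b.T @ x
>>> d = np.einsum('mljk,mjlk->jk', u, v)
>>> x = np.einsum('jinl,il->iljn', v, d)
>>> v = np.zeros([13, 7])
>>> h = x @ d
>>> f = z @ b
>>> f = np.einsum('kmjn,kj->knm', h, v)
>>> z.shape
(23, 7)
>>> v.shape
(13, 7)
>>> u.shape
(7, 13, 13, 5)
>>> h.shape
(13, 5, 7, 5)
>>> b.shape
(7, 23)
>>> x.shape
(13, 5, 7, 13)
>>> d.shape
(13, 5)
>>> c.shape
(23, 23)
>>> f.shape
(13, 5, 5)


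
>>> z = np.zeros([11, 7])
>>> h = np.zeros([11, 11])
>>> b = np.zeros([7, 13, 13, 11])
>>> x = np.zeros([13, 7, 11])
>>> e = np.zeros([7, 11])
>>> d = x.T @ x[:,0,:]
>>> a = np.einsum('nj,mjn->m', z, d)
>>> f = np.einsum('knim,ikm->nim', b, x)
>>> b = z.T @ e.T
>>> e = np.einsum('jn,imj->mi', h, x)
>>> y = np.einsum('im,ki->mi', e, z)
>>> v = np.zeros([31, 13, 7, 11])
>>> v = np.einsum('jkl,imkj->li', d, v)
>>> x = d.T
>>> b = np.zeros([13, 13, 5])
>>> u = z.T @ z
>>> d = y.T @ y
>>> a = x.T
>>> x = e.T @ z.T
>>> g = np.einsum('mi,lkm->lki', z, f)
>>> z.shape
(11, 7)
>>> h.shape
(11, 11)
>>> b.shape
(13, 13, 5)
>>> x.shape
(13, 11)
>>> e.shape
(7, 13)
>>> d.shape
(7, 7)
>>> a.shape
(11, 7, 11)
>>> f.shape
(13, 13, 11)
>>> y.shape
(13, 7)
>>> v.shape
(11, 31)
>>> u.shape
(7, 7)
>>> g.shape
(13, 13, 7)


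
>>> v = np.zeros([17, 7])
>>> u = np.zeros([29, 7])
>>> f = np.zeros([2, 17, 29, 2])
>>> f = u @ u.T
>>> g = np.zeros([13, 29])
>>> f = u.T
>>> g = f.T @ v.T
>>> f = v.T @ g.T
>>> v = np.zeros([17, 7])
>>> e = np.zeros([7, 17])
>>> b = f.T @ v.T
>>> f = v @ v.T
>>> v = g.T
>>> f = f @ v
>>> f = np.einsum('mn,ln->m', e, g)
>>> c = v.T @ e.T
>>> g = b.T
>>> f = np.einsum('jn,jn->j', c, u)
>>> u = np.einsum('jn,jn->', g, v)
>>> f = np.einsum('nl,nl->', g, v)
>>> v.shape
(17, 29)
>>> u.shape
()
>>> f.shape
()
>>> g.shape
(17, 29)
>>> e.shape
(7, 17)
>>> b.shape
(29, 17)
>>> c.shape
(29, 7)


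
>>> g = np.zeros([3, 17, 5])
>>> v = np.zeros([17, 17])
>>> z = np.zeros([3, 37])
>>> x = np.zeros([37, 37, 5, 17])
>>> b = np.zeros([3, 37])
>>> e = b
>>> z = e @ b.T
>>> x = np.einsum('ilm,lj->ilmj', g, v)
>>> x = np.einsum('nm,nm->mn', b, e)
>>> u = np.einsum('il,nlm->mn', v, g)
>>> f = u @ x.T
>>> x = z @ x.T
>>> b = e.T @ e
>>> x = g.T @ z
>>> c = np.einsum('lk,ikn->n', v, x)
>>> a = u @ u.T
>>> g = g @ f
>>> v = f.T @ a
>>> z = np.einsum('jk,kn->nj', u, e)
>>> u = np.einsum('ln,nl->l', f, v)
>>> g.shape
(3, 17, 37)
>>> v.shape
(37, 5)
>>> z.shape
(37, 5)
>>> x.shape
(5, 17, 3)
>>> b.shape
(37, 37)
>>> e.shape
(3, 37)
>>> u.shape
(5,)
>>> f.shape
(5, 37)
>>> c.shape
(3,)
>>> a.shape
(5, 5)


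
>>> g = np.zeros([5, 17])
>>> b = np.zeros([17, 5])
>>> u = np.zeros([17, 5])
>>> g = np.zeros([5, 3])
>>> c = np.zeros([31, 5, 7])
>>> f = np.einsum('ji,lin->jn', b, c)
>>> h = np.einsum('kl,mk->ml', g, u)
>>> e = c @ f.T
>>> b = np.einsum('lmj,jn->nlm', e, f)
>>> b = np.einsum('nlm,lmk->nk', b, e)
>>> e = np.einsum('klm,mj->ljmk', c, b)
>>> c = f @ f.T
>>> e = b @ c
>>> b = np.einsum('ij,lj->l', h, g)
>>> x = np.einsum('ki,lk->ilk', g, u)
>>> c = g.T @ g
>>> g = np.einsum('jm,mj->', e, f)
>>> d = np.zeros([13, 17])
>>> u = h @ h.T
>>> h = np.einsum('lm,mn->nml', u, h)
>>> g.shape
()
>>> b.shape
(5,)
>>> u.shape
(17, 17)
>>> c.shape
(3, 3)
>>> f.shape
(17, 7)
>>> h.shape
(3, 17, 17)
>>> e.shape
(7, 17)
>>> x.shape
(3, 17, 5)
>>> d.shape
(13, 17)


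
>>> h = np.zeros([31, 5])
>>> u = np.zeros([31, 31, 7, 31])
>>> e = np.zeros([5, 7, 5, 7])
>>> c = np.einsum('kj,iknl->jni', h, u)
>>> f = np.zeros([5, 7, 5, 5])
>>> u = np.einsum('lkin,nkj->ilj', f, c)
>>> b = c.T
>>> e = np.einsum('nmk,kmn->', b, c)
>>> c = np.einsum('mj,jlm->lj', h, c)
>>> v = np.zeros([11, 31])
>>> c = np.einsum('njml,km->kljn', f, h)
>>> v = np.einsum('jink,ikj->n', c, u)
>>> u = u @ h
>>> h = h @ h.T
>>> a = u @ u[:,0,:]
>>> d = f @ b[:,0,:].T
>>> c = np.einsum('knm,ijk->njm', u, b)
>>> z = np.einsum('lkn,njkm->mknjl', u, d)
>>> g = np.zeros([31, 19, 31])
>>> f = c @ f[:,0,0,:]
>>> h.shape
(31, 31)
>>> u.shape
(5, 5, 5)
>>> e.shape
()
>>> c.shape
(5, 7, 5)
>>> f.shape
(5, 7, 5)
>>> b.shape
(31, 7, 5)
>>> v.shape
(7,)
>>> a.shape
(5, 5, 5)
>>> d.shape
(5, 7, 5, 31)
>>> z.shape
(31, 5, 5, 7, 5)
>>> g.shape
(31, 19, 31)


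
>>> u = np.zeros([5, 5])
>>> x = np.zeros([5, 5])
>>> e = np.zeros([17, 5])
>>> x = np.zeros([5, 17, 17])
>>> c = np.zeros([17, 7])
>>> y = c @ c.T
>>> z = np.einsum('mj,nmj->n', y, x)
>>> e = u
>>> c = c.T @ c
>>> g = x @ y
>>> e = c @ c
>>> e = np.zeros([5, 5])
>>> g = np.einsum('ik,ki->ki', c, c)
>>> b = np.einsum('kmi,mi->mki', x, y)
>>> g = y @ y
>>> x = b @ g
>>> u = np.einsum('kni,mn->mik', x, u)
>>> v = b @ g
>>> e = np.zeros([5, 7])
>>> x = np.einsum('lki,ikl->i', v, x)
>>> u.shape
(5, 17, 17)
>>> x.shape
(17,)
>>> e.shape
(5, 7)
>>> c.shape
(7, 7)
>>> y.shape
(17, 17)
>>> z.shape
(5,)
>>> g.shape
(17, 17)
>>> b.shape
(17, 5, 17)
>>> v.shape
(17, 5, 17)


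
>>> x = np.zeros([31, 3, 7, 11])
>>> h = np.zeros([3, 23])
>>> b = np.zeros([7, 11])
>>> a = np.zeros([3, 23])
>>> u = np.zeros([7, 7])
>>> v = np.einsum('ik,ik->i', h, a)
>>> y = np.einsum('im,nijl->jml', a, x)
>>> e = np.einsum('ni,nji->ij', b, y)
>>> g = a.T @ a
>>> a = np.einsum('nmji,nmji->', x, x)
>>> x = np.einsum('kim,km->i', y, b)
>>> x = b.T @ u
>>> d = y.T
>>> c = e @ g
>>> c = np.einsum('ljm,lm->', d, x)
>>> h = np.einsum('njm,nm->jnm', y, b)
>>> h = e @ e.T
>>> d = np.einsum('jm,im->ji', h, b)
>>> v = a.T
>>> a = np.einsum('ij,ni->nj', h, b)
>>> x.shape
(11, 7)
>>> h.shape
(11, 11)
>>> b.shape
(7, 11)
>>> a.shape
(7, 11)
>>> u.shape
(7, 7)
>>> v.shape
()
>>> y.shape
(7, 23, 11)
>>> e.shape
(11, 23)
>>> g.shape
(23, 23)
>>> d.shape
(11, 7)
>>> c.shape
()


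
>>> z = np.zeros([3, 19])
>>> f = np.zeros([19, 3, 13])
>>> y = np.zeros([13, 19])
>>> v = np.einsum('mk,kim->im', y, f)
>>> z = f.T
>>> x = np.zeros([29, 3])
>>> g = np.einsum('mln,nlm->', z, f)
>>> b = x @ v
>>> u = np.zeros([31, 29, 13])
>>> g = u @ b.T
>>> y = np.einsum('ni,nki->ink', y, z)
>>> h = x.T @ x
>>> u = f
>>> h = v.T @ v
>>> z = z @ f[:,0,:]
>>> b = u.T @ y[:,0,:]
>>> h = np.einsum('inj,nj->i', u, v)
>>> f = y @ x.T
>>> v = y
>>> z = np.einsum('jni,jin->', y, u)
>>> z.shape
()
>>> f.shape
(19, 13, 29)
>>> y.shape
(19, 13, 3)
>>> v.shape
(19, 13, 3)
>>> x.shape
(29, 3)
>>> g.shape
(31, 29, 29)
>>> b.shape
(13, 3, 3)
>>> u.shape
(19, 3, 13)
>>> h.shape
(19,)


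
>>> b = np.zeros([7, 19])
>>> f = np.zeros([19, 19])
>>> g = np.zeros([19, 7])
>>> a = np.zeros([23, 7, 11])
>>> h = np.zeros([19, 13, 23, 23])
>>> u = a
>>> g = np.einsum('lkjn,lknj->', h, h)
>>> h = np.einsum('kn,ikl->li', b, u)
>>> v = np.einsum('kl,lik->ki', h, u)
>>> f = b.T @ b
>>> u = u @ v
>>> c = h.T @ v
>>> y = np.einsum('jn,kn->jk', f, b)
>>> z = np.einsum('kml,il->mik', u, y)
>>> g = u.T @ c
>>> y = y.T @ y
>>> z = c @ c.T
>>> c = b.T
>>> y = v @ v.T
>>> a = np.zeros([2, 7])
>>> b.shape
(7, 19)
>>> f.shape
(19, 19)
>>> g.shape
(7, 7, 7)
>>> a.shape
(2, 7)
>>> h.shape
(11, 23)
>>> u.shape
(23, 7, 7)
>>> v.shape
(11, 7)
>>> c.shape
(19, 7)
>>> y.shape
(11, 11)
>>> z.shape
(23, 23)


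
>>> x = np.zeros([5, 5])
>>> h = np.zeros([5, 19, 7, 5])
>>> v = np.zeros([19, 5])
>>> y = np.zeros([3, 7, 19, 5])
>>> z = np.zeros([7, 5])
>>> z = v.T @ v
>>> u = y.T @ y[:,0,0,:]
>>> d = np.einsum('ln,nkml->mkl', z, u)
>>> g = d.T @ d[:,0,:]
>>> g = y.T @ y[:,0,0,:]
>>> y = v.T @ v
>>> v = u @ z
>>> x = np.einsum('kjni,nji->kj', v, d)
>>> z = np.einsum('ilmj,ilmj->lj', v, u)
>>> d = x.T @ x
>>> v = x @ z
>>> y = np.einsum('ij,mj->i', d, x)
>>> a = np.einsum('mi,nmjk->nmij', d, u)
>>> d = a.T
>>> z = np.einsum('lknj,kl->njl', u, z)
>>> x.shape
(5, 19)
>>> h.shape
(5, 19, 7, 5)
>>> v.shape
(5, 5)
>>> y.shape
(19,)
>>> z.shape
(7, 5, 5)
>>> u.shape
(5, 19, 7, 5)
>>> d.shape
(7, 19, 19, 5)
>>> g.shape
(5, 19, 7, 5)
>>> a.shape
(5, 19, 19, 7)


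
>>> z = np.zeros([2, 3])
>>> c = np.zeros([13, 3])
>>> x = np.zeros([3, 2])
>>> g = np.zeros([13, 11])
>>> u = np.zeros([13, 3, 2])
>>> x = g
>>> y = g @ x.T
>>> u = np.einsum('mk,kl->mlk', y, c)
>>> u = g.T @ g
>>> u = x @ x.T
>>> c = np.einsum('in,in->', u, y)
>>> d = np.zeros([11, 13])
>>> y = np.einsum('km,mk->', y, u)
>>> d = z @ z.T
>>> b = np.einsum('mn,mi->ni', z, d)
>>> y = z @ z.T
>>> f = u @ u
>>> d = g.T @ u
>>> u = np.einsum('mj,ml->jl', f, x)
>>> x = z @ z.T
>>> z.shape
(2, 3)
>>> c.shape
()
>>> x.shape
(2, 2)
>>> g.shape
(13, 11)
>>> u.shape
(13, 11)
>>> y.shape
(2, 2)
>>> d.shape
(11, 13)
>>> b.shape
(3, 2)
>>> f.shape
(13, 13)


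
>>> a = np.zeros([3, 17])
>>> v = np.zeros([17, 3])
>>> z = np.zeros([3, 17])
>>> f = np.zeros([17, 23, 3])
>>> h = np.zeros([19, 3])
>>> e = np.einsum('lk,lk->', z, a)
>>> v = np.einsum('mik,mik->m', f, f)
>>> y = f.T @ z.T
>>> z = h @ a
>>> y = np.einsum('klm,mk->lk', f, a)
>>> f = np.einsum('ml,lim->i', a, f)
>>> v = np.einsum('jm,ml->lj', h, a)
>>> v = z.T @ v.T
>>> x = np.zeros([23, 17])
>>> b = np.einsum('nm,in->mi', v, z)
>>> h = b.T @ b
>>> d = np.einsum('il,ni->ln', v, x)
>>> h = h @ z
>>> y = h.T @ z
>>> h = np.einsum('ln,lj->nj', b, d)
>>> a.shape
(3, 17)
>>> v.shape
(17, 17)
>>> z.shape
(19, 17)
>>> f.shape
(23,)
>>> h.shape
(19, 23)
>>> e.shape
()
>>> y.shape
(17, 17)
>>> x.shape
(23, 17)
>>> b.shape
(17, 19)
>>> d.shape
(17, 23)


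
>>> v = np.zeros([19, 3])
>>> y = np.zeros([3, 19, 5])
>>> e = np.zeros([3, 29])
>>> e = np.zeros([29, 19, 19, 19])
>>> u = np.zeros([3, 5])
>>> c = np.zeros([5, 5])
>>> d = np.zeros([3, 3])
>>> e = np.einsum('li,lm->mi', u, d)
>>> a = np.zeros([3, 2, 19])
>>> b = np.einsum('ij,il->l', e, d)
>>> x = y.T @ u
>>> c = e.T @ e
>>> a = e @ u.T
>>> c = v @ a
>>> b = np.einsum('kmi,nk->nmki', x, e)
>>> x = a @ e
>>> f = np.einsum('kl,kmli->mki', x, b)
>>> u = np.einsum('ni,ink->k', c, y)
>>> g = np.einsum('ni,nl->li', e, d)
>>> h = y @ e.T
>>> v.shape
(19, 3)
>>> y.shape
(3, 19, 5)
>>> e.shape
(3, 5)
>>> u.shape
(5,)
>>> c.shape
(19, 3)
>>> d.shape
(3, 3)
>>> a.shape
(3, 3)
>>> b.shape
(3, 19, 5, 5)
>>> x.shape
(3, 5)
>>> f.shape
(19, 3, 5)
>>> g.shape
(3, 5)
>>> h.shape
(3, 19, 3)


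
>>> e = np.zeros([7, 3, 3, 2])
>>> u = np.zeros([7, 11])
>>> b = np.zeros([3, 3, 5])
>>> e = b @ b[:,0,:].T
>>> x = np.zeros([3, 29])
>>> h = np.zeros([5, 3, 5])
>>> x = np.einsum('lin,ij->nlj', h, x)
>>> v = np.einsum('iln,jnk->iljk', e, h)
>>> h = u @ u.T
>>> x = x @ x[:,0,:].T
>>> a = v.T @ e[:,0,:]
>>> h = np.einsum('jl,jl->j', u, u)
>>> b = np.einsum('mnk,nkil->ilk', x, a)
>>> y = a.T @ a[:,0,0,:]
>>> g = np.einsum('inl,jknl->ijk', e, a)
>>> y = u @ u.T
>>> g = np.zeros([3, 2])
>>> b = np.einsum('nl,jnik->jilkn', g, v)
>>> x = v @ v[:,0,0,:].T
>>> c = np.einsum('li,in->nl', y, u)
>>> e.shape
(3, 3, 3)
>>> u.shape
(7, 11)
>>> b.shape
(3, 5, 2, 5, 3)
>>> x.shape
(3, 3, 5, 3)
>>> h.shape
(7,)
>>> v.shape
(3, 3, 5, 5)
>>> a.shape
(5, 5, 3, 3)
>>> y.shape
(7, 7)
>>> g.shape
(3, 2)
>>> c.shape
(11, 7)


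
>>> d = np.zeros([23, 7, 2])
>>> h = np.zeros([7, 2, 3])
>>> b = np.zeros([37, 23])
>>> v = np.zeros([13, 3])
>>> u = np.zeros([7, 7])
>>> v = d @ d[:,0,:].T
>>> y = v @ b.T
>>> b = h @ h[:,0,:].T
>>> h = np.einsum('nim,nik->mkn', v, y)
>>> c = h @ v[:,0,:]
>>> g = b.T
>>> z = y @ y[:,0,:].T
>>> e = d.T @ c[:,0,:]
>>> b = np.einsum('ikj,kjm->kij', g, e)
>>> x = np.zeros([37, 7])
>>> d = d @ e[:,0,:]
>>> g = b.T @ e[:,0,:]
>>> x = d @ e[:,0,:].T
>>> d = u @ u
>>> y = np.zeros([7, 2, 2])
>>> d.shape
(7, 7)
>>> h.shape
(23, 37, 23)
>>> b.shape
(2, 7, 7)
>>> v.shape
(23, 7, 23)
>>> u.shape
(7, 7)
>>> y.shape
(7, 2, 2)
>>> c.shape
(23, 37, 23)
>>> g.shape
(7, 7, 23)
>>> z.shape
(23, 7, 23)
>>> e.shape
(2, 7, 23)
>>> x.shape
(23, 7, 2)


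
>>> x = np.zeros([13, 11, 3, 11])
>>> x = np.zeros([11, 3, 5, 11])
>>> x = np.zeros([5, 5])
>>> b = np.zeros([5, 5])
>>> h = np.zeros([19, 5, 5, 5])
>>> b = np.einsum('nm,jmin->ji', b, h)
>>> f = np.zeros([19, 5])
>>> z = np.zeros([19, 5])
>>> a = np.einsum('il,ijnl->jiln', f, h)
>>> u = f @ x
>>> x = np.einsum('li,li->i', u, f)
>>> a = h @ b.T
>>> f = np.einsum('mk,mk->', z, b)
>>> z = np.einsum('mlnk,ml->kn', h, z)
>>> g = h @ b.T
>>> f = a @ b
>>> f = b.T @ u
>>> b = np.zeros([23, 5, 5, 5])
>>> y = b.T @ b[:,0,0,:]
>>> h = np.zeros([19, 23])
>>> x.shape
(5,)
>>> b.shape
(23, 5, 5, 5)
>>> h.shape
(19, 23)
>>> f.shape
(5, 5)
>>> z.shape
(5, 5)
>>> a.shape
(19, 5, 5, 19)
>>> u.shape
(19, 5)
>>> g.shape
(19, 5, 5, 19)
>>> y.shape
(5, 5, 5, 5)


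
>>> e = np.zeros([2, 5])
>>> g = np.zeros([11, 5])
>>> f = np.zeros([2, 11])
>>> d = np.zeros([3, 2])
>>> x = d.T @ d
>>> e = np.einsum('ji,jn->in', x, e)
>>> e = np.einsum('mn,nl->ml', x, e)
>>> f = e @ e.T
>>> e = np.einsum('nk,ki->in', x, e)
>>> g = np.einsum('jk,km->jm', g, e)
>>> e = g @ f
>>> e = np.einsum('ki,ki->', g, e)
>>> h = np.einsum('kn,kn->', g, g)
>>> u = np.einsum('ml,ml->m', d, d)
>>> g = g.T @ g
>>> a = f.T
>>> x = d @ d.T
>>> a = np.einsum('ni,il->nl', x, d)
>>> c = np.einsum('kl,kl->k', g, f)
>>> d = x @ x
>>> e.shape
()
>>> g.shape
(2, 2)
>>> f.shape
(2, 2)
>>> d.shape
(3, 3)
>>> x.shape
(3, 3)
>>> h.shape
()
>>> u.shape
(3,)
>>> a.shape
(3, 2)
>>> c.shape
(2,)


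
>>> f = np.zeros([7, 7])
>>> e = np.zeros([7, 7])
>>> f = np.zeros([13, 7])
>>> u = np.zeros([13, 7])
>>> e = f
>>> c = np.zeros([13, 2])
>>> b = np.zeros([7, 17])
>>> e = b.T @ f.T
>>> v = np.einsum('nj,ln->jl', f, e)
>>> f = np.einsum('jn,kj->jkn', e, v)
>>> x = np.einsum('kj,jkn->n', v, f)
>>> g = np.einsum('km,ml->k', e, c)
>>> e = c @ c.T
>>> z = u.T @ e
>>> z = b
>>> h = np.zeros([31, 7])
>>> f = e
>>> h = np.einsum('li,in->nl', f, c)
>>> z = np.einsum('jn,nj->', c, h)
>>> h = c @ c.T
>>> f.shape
(13, 13)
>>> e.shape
(13, 13)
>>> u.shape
(13, 7)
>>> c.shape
(13, 2)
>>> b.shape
(7, 17)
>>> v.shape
(7, 17)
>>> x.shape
(13,)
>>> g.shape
(17,)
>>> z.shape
()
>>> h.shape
(13, 13)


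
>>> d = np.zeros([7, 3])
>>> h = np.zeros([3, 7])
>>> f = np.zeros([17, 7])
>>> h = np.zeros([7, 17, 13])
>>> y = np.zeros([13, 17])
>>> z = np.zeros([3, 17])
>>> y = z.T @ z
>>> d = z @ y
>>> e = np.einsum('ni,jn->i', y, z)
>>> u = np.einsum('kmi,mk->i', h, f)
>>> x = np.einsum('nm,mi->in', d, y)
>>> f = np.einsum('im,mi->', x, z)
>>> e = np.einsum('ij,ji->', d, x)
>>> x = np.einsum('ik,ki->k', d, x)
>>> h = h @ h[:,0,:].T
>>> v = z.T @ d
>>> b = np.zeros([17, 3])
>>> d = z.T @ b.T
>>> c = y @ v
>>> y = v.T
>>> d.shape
(17, 17)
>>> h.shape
(7, 17, 7)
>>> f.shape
()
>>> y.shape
(17, 17)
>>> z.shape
(3, 17)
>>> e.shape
()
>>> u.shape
(13,)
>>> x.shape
(17,)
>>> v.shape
(17, 17)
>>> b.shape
(17, 3)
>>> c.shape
(17, 17)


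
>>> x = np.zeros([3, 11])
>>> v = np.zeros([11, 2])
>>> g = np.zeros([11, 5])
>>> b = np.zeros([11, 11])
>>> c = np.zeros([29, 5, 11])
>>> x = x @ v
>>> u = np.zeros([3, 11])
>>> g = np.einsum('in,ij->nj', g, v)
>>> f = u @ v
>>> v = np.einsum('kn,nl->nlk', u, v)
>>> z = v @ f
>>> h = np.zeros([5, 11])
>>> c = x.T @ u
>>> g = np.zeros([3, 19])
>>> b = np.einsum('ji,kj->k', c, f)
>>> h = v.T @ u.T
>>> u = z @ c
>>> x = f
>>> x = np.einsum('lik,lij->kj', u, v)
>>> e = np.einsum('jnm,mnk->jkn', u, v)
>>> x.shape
(11, 3)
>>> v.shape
(11, 2, 3)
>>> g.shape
(3, 19)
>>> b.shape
(3,)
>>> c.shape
(2, 11)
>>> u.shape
(11, 2, 11)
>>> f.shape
(3, 2)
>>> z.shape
(11, 2, 2)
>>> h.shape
(3, 2, 3)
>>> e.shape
(11, 3, 2)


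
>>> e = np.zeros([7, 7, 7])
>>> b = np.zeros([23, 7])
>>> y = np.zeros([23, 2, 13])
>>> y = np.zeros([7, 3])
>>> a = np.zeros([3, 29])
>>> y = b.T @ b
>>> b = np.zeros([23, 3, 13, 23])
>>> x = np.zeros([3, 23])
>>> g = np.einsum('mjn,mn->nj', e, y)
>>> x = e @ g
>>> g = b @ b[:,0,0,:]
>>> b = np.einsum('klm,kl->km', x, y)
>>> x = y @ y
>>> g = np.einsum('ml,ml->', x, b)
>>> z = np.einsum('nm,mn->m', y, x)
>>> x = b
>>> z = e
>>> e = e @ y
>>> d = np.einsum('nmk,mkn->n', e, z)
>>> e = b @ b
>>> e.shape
(7, 7)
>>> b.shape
(7, 7)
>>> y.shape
(7, 7)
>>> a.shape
(3, 29)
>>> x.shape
(7, 7)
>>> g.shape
()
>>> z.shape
(7, 7, 7)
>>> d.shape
(7,)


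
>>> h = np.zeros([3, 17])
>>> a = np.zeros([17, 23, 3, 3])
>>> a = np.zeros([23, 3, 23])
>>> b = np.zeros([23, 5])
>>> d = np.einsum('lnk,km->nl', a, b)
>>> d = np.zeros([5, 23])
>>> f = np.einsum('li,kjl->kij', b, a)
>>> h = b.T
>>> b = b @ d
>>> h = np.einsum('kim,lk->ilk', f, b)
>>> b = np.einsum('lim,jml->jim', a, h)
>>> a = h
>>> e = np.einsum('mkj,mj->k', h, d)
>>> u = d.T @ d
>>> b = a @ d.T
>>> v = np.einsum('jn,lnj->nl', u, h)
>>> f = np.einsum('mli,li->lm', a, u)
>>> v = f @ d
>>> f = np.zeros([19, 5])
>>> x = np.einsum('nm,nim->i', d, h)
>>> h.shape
(5, 23, 23)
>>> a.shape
(5, 23, 23)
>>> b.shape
(5, 23, 5)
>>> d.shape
(5, 23)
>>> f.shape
(19, 5)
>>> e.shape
(23,)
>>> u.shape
(23, 23)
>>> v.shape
(23, 23)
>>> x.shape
(23,)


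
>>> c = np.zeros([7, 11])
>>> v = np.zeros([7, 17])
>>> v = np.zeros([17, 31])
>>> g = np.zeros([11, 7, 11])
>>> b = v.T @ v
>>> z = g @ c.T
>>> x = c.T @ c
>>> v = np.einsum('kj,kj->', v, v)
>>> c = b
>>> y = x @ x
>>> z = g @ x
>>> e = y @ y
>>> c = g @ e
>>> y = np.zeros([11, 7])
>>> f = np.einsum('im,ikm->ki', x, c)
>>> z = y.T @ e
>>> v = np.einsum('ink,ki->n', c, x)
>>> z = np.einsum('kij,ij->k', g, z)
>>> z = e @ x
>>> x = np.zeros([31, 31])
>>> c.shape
(11, 7, 11)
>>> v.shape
(7,)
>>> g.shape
(11, 7, 11)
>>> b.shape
(31, 31)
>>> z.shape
(11, 11)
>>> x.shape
(31, 31)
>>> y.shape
(11, 7)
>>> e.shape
(11, 11)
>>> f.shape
(7, 11)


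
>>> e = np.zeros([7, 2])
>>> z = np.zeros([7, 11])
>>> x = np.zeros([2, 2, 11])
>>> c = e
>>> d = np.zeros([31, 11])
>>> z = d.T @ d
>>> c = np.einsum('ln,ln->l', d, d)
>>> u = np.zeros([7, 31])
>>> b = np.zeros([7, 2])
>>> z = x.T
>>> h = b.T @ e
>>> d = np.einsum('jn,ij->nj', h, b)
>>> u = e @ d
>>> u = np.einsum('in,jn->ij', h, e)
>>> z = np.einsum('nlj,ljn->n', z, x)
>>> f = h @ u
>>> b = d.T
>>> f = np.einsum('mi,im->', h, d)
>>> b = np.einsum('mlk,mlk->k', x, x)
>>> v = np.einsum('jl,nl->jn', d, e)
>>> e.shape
(7, 2)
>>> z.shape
(11,)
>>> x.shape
(2, 2, 11)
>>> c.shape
(31,)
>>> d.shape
(2, 2)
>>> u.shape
(2, 7)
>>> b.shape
(11,)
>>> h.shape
(2, 2)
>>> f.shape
()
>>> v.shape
(2, 7)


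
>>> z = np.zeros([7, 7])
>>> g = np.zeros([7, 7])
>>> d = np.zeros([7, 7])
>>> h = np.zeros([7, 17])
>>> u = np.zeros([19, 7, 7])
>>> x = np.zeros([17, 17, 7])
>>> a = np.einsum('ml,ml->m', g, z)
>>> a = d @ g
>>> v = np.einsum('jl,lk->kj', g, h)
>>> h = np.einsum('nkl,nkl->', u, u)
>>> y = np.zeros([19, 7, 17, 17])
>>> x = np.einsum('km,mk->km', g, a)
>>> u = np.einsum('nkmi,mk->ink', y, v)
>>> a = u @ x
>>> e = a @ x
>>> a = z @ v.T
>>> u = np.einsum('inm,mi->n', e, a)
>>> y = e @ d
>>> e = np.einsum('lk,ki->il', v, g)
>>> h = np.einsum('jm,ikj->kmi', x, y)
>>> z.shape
(7, 7)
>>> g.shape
(7, 7)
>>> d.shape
(7, 7)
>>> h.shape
(19, 7, 17)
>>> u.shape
(19,)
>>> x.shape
(7, 7)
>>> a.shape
(7, 17)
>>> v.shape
(17, 7)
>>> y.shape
(17, 19, 7)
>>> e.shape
(7, 17)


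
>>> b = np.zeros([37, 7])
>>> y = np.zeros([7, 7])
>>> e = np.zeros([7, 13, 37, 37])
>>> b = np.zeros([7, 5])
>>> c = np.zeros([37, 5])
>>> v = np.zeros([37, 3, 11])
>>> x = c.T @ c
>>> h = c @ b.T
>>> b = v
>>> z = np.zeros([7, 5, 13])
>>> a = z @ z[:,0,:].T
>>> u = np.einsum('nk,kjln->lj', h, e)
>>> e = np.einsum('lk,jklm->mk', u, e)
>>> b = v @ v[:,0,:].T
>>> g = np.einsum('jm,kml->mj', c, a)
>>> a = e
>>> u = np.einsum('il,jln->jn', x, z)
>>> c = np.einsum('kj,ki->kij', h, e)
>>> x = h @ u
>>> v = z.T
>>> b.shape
(37, 3, 37)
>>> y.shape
(7, 7)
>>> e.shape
(37, 13)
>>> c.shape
(37, 13, 7)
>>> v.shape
(13, 5, 7)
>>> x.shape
(37, 13)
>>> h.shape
(37, 7)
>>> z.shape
(7, 5, 13)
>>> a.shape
(37, 13)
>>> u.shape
(7, 13)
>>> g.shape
(5, 37)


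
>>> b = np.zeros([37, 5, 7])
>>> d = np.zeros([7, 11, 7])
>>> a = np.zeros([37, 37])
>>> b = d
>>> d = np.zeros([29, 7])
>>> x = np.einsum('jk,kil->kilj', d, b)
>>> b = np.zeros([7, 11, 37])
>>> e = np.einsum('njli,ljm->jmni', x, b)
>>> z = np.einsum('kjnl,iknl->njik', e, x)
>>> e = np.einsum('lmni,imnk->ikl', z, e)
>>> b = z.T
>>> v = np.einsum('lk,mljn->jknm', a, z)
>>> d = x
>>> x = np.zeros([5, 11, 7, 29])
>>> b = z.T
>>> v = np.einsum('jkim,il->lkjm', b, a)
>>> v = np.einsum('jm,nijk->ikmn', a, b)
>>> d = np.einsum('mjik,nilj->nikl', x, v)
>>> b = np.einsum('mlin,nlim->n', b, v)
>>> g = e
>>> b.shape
(7,)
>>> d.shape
(7, 7, 29, 37)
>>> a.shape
(37, 37)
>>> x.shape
(5, 11, 7, 29)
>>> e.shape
(11, 29, 7)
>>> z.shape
(7, 37, 7, 11)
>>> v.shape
(7, 7, 37, 11)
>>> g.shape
(11, 29, 7)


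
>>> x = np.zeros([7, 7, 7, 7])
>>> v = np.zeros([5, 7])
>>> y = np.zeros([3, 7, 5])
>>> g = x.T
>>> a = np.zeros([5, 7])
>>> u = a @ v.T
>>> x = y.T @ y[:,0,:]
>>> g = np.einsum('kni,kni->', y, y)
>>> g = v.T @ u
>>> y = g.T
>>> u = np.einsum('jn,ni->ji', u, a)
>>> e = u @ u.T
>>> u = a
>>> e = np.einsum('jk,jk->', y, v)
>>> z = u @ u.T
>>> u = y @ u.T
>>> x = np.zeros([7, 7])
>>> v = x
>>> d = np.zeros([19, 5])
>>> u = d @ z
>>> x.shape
(7, 7)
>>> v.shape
(7, 7)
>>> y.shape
(5, 7)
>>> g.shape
(7, 5)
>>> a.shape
(5, 7)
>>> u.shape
(19, 5)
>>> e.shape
()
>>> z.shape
(5, 5)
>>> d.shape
(19, 5)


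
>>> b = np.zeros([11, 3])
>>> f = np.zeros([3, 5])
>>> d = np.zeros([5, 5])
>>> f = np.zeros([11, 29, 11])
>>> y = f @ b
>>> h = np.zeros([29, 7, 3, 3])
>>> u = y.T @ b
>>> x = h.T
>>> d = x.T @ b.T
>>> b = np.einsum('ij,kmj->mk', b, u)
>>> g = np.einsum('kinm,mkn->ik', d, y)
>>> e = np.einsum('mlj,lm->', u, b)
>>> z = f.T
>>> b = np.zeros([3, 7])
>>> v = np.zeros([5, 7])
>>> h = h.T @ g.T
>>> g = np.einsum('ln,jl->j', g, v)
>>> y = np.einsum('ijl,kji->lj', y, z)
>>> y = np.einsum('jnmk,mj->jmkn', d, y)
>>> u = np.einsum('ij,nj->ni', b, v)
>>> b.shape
(3, 7)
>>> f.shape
(11, 29, 11)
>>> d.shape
(29, 7, 3, 11)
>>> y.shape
(29, 3, 11, 7)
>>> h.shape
(3, 3, 7, 7)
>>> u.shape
(5, 3)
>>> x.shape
(3, 3, 7, 29)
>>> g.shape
(5,)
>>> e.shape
()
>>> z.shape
(11, 29, 11)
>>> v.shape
(5, 7)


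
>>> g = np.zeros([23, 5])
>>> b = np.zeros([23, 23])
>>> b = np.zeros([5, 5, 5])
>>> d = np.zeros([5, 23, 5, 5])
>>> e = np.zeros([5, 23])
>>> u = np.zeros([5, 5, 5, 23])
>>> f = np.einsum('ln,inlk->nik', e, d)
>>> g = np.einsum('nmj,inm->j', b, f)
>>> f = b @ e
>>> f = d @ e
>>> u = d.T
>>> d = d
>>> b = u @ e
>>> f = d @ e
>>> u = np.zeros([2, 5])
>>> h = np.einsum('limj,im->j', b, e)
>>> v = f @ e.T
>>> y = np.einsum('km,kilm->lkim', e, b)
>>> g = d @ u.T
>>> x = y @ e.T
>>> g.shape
(5, 23, 5, 2)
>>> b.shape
(5, 5, 23, 23)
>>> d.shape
(5, 23, 5, 5)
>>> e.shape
(5, 23)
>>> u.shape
(2, 5)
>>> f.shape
(5, 23, 5, 23)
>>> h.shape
(23,)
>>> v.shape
(5, 23, 5, 5)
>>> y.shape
(23, 5, 5, 23)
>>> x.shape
(23, 5, 5, 5)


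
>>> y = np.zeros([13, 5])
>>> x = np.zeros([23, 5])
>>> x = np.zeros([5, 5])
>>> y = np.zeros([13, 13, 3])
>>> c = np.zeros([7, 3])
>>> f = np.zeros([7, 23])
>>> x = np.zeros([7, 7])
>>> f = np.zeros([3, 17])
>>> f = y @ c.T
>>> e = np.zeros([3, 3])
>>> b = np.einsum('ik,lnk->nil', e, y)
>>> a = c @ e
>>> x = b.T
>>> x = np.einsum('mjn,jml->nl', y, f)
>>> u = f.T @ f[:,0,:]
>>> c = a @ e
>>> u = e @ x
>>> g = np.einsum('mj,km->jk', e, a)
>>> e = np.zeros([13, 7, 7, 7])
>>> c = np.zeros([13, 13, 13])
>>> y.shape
(13, 13, 3)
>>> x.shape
(3, 7)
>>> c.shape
(13, 13, 13)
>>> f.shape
(13, 13, 7)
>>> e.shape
(13, 7, 7, 7)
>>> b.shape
(13, 3, 13)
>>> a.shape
(7, 3)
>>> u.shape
(3, 7)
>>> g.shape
(3, 7)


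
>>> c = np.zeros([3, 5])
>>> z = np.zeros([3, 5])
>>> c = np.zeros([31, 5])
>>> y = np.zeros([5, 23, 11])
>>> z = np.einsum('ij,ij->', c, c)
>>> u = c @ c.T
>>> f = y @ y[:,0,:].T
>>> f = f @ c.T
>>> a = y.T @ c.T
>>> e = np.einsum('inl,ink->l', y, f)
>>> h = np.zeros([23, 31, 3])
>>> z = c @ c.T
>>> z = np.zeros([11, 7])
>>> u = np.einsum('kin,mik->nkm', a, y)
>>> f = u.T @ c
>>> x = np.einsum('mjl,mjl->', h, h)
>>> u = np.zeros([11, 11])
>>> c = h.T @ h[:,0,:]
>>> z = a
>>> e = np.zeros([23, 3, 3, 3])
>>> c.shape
(3, 31, 3)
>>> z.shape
(11, 23, 31)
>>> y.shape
(5, 23, 11)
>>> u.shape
(11, 11)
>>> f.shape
(5, 11, 5)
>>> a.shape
(11, 23, 31)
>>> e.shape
(23, 3, 3, 3)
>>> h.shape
(23, 31, 3)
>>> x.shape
()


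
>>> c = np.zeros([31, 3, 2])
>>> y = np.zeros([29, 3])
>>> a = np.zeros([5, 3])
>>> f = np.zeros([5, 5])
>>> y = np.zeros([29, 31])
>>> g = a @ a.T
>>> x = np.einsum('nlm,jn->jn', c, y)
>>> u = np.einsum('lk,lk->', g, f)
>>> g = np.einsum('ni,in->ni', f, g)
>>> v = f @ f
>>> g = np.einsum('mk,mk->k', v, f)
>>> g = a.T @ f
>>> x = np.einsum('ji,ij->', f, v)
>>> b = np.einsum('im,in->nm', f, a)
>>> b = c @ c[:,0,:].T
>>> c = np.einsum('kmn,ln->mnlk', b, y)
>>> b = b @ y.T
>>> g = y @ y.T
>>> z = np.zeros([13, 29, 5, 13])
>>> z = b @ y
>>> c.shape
(3, 31, 29, 31)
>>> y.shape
(29, 31)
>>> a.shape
(5, 3)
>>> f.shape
(5, 5)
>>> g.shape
(29, 29)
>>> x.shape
()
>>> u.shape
()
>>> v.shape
(5, 5)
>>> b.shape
(31, 3, 29)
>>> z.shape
(31, 3, 31)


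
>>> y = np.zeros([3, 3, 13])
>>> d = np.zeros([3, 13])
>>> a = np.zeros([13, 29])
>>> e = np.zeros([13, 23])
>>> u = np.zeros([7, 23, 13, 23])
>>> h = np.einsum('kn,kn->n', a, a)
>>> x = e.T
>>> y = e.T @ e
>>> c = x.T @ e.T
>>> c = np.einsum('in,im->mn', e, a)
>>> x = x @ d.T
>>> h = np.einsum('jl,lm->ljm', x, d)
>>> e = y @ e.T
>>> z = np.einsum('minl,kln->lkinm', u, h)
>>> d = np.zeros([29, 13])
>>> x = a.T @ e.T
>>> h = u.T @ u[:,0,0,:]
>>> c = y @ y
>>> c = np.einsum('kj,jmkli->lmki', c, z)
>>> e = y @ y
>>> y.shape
(23, 23)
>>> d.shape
(29, 13)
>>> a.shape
(13, 29)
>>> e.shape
(23, 23)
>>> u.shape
(7, 23, 13, 23)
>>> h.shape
(23, 13, 23, 23)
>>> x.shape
(29, 23)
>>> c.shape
(13, 3, 23, 7)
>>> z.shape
(23, 3, 23, 13, 7)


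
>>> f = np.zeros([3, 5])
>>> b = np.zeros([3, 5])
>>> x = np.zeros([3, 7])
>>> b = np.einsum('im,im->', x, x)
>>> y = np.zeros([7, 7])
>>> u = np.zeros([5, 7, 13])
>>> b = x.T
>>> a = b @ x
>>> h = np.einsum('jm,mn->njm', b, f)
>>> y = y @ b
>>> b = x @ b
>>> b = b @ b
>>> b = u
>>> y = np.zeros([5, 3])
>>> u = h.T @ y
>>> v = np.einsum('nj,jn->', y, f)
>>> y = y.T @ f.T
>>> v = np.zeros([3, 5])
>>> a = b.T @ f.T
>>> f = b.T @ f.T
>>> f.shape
(13, 7, 3)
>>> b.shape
(5, 7, 13)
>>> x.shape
(3, 7)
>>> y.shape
(3, 3)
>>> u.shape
(3, 7, 3)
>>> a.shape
(13, 7, 3)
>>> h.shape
(5, 7, 3)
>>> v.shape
(3, 5)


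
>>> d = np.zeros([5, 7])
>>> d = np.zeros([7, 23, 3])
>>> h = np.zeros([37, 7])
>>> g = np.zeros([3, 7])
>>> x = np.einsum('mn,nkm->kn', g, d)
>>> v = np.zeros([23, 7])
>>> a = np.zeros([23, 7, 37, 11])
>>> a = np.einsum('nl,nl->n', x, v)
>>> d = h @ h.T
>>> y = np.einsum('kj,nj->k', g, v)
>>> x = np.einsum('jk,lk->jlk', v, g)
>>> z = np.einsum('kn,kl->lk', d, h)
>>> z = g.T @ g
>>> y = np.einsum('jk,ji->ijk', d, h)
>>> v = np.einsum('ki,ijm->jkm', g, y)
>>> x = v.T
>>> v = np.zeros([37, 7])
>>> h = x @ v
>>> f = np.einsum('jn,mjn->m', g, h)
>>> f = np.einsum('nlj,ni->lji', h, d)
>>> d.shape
(37, 37)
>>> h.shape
(37, 3, 7)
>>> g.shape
(3, 7)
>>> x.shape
(37, 3, 37)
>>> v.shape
(37, 7)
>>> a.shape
(23,)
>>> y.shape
(7, 37, 37)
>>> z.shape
(7, 7)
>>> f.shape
(3, 7, 37)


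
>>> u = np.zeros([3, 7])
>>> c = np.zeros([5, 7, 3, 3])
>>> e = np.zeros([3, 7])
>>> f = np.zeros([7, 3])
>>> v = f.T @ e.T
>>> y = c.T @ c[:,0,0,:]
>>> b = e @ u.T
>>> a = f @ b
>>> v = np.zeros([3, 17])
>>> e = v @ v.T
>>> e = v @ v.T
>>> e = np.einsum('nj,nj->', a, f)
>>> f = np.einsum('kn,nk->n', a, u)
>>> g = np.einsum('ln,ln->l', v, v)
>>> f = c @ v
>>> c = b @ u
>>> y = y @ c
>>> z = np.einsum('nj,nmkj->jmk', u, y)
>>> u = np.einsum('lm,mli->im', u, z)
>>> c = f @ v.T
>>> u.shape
(7, 7)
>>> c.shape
(5, 7, 3, 3)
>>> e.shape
()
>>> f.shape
(5, 7, 3, 17)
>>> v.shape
(3, 17)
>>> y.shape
(3, 3, 7, 7)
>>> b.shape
(3, 3)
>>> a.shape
(7, 3)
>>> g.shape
(3,)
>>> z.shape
(7, 3, 7)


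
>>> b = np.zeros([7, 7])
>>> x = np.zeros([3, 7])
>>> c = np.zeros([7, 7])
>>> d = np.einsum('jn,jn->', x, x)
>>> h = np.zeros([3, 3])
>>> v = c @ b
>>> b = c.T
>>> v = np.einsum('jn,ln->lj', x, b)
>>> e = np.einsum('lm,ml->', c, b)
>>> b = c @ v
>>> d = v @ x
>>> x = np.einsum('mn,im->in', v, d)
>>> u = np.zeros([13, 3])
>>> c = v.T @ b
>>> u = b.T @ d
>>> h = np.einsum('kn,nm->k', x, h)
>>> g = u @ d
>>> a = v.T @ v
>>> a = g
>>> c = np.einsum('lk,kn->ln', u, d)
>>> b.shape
(7, 3)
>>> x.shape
(7, 3)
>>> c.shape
(3, 7)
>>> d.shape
(7, 7)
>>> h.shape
(7,)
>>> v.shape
(7, 3)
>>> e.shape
()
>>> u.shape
(3, 7)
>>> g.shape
(3, 7)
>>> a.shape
(3, 7)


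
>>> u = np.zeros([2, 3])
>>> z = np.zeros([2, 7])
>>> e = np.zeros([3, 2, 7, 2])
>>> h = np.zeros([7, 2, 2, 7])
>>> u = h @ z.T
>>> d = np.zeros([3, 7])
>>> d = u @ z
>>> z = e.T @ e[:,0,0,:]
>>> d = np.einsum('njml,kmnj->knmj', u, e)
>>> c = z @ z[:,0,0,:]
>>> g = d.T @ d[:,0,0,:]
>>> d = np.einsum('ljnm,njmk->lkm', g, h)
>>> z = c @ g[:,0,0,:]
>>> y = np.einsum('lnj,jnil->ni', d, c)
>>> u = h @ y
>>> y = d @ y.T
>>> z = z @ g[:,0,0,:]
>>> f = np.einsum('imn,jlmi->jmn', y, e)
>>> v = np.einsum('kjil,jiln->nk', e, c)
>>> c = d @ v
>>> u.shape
(7, 2, 2, 2)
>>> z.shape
(2, 7, 2, 2)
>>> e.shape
(3, 2, 7, 2)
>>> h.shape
(7, 2, 2, 7)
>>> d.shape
(2, 7, 2)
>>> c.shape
(2, 7, 3)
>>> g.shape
(2, 2, 7, 2)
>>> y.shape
(2, 7, 7)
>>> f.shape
(3, 7, 7)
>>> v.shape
(2, 3)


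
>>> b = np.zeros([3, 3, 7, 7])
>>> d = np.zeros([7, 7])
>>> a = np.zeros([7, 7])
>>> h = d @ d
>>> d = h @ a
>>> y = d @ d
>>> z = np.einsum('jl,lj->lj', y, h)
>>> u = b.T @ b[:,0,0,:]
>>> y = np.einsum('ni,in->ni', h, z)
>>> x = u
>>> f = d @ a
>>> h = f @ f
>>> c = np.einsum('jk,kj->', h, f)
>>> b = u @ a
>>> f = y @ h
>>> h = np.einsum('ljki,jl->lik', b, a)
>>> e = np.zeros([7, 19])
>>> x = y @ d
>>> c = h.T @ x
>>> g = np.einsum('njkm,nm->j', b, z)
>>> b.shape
(7, 7, 3, 7)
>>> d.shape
(7, 7)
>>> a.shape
(7, 7)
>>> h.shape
(7, 7, 3)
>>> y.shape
(7, 7)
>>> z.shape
(7, 7)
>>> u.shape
(7, 7, 3, 7)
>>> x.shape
(7, 7)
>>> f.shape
(7, 7)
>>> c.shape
(3, 7, 7)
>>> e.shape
(7, 19)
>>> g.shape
(7,)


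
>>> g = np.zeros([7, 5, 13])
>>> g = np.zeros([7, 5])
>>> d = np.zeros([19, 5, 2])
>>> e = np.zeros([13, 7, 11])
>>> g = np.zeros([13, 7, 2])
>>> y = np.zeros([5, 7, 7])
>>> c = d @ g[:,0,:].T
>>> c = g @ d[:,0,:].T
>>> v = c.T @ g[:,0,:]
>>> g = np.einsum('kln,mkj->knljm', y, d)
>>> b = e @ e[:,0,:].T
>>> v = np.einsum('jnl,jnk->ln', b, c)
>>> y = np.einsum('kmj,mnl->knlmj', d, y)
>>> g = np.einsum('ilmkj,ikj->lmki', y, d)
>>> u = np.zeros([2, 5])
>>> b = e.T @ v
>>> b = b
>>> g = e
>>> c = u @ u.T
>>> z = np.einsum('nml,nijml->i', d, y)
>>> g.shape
(13, 7, 11)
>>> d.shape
(19, 5, 2)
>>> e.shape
(13, 7, 11)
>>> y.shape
(19, 7, 7, 5, 2)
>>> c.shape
(2, 2)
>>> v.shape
(13, 7)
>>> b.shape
(11, 7, 7)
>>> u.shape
(2, 5)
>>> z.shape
(7,)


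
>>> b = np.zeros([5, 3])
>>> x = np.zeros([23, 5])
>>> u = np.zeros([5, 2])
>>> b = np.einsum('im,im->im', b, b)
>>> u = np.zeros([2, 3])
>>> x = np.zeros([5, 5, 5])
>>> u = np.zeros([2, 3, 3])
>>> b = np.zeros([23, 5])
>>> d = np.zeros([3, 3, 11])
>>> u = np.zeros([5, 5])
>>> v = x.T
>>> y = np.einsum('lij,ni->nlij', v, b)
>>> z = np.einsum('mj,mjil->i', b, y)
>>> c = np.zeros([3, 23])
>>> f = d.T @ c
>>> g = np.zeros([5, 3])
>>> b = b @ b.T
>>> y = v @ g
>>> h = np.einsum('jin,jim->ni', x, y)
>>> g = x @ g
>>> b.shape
(23, 23)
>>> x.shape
(5, 5, 5)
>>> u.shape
(5, 5)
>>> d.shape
(3, 3, 11)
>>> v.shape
(5, 5, 5)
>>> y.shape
(5, 5, 3)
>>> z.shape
(5,)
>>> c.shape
(3, 23)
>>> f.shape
(11, 3, 23)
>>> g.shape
(5, 5, 3)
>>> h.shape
(5, 5)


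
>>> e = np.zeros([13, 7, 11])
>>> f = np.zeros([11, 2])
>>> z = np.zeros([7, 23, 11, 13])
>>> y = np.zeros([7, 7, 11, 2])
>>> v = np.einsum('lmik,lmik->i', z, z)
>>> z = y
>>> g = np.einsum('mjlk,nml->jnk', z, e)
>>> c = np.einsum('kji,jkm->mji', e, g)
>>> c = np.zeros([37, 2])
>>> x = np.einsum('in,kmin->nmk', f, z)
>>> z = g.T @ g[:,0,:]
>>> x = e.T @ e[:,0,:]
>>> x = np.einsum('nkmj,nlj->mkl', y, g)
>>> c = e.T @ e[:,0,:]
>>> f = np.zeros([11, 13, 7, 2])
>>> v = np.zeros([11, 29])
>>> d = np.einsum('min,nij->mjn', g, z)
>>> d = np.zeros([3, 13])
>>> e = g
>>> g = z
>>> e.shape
(7, 13, 2)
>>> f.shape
(11, 13, 7, 2)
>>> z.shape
(2, 13, 2)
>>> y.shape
(7, 7, 11, 2)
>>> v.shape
(11, 29)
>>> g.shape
(2, 13, 2)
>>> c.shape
(11, 7, 11)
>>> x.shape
(11, 7, 13)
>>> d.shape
(3, 13)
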